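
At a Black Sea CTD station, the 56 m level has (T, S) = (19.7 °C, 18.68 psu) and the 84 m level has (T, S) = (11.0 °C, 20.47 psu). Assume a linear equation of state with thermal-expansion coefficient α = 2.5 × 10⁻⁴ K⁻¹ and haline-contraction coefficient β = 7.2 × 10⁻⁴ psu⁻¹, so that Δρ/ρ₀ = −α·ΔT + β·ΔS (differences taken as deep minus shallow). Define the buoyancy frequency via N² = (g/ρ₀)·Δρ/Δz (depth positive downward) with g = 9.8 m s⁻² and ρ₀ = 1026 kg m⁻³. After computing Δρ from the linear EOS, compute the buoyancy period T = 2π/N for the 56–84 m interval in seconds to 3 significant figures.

ΔT = -8.7 K, ΔS = +1.79 psu (deep − shallow).
Δρ/ρ₀ = −αΔT + βΔS = 2.175 × 10⁻³ + 1.2888 × 10⁻³ = 3.4638 × 10⁻³, so Δρ ≈ 3.554 kg m⁻³.
N² = (g/ρ₀)·Δρ/Δz = g·(Δρ/ρ₀)/Δz = 9.8 × 3.4638 × 10⁻³ / 28 = 1.2123 × 10⁻³ s⁻².
N = √(1.2123 × 10⁻³) = 0.034818 rad s⁻¹ → T = 2π/N = 180.46 s ≈ 180 s.

180 s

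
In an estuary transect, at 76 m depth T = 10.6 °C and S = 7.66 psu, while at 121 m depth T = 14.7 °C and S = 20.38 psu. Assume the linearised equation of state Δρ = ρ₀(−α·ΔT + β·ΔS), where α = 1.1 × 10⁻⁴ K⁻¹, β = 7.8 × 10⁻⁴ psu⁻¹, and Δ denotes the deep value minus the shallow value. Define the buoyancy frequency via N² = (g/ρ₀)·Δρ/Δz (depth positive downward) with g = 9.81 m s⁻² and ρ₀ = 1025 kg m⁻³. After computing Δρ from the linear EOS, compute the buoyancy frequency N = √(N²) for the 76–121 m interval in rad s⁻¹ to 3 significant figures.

0.0454 rad s⁻¹

ΔT = +4.1 K, ΔS = +12.72 psu (deep − shallow).
Δρ/ρ₀ = −αΔT + βΔS = -4.51 × 10⁻⁴ + 9.9216 × 10⁻³ = 9.4706 × 10⁻³, so Δρ ≈ 9.707 kg m⁻³.
N² = (g/ρ₀)·Δρ/Δz = g·(Δρ/ρ₀)/Δz = 9.81 × 9.4706 × 10⁻³ / 45 = 2.0646 × 10⁻³ s⁻².
N = √(2.0646 × 10⁻³) = 0.045438 rad s⁻¹ ≈ 0.0454 rad s⁻¹.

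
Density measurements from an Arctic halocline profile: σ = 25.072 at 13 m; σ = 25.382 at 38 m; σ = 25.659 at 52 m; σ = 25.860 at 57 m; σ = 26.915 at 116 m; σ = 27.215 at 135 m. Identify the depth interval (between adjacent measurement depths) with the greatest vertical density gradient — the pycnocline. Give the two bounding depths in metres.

52–57 m

Compute the density gradient over each adjacent pair:
  13–38 m: Δρ/Δz = 0.310/25 = 0.012 kg m⁻⁴
  38–52 m: Δρ/Δz = 0.277/14 = 0.020 kg m⁻⁴
  52–57 m: Δρ/Δz = 0.201/5 = 0.040 kg m⁻⁴
  57–116 m: Δρ/Δz = 1.055/59 = 0.018 kg m⁻⁴
  116–135 m: Δρ/Δz = 0.300/19 = 0.016 kg m⁻⁴
The largest gradient is in the 52–57 m interval — the pycnocline.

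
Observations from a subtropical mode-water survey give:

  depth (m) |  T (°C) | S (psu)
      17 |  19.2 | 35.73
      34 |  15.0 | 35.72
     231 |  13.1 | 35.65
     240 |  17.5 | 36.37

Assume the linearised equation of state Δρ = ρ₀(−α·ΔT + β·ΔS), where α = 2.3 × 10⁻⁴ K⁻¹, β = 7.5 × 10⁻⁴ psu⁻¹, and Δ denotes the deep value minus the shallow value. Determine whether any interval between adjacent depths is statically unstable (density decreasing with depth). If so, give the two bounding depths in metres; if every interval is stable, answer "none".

231–240 m

Evaluate Δρ/ρ₀ = −αΔT + βΔS across each adjacent pair:
  17–34 m: −αΔT+βΔS = −(2.3 × 10⁻⁴)(-4.2)+(7.5 × 10⁻⁴)(-0.01) = 9.6 × 10⁻⁴ → stable
  34–231 m: −αΔT+βΔS = −(2.3 × 10⁻⁴)(-1.9)+(7.5 × 10⁻⁴)(-0.07) = 3.8 × 10⁻⁴ → stable
  231–240 m: −αΔT+βΔS = −(2.3 × 10⁻⁴)(+4.4)+(7.5 × 10⁻⁴)(+0.72) = -4.7 × 10⁻⁴ → UNSTABLE
The 231–240 m interval has Δρ < 0: lighter water underlies denser water.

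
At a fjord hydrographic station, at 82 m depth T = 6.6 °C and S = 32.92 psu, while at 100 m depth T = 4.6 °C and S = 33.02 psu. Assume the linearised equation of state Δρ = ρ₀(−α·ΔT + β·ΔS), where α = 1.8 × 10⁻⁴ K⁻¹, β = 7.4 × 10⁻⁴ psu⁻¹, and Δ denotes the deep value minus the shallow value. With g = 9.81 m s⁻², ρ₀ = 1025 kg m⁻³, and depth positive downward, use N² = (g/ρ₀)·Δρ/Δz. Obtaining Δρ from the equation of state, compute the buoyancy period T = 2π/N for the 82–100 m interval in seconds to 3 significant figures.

ΔT = -2.0 K, ΔS = +0.10 psu (deep − shallow).
Δρ/ρ₀ = −αΔT + βΔS = 3.60 × 10⁻⁴ + 7.40 × 10⁻⁵ = 4.34 × 10⁻⁴, so Δρ ≈ 0.4449 kg m⁻³.
N² = (g/ρ₀)·Δρ/Δz = g·(Δρ/ρ₀)/Δz = 9.81 × 4.34 × 10⁻⁴ / 18 = 2.3653 × 10⁻⁴ s⁻².
N = √(2.3653 × 10⁻⁴) = 0.015380 rad s⁻¹ → T = 2π/N = 408.53 s ≈ 409 s.

409 s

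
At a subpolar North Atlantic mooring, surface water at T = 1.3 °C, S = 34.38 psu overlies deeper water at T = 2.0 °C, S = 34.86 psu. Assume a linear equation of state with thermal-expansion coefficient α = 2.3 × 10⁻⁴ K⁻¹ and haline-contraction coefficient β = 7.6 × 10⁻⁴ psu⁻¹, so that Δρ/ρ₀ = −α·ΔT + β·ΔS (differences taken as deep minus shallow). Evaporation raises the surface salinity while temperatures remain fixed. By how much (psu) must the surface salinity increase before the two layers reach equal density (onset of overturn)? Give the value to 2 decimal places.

0.27 psu

Neutral buoyancy requires −α(T_deep − T_surf) + β(S_deep − S_surf′) = 0.
S_surf′ = S_deep − (α/β)·ΔT = 34.86 − (2.3 × 10⁻⁴/7.6 × 10⁻⁴)·(+0.7) = 34.6482 psu.
Increase required: 34.6482 − 34.38 = 0.2682 psu.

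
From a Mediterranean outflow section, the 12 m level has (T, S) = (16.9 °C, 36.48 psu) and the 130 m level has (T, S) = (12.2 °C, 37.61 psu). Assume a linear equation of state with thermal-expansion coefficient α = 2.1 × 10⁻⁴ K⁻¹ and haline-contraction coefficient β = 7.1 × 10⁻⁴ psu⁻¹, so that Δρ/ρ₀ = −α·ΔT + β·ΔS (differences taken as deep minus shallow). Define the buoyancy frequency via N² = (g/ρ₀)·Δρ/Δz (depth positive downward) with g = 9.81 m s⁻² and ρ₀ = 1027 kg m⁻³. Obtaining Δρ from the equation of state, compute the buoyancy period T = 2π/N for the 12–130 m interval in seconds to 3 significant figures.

515 s

ΔT = -4.7 K, ΔS = +1.13 psu (deep − shallow).
Δρ/ρ₀ = −αΔT + βΔS = 9.87 × 10⁻⁴ + 8.023 × 10⁻⁴ = 1.7893 × 10⁻³, so Δρ ≈ 1.838 kg m⁻³.
N² = (g/ρ₀)·Δρ/Δz = g·(Δρ/ρ₀)/Δz = 9.81 × 1.7893 × 10⁻³ / 118 = 1.4875 × 10⁻⁴ s⁻².
N = √(1.4875 × 10⁻⁴) = 0.012196 rad s⁻¹ → T = 2π/N = 515.18 s ≈ 515 s.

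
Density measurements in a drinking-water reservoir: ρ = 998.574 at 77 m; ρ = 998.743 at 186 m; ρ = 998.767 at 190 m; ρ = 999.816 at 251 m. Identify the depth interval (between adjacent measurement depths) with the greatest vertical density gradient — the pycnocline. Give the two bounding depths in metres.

Compute the density gradient over each adjacent pair:
  77–186 m: Δρ/Δz = 0.169/109 = 1.6 × 10⁻³ kg m⁻⁴
  186–190 m: Δρ/Δz = 0.024/4 = 6.0 × 10⁻³ kg m⁻⁴
  190–251 m: Δρ/Δz = 1.049/61 = 0.017 kg m⁻⁴
The largest gradient is in the 190–251 m interval — the pycnocline.

190–251 m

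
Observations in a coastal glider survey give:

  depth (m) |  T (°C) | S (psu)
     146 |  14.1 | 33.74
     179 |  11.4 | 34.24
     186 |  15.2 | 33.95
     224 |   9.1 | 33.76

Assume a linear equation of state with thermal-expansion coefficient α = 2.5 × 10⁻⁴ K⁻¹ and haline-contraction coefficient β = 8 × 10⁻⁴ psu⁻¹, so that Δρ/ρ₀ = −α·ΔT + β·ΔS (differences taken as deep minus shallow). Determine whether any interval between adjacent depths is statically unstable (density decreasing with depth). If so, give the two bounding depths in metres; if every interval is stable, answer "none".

179–186 m

Evaluate Δρ/ρ₀ = −αΔT + βΔS across each adjacent pair:
  146–179 m: −αΔT+βΔS = −(2.5 × 10⁻⁴)(-2.7)+(8 × 10⁻⁴)(+0.50) = 1.1 × 10⁻³ → stable
  179–186 m: −αΔT+βΔS = −(2.5 × 10⁻⁴)(+3.8)+(8 × 10⁻⁴)(-0.29) = -1.2 × 10⁻³ → UNSTABLE
  186–224 m: −αΔT+βΔS = −(2.5 × 10⁻⁴)(-6.1)+(8 × 10⁻⁴)(-0.19) = 1.4 × 10⁻³ → stable
The 179–186 m interval has Δρ < 0: lighter water underlies denser water.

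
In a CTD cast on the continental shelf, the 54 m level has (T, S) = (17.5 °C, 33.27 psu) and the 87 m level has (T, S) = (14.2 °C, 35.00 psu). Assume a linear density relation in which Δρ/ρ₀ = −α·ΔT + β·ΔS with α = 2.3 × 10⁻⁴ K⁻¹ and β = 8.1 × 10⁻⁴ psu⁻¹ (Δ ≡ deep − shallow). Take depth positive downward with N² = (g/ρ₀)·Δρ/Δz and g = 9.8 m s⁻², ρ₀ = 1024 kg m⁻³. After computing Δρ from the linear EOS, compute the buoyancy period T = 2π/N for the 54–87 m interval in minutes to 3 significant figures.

ΔT = -3.3 K, ΔS = +1.73 psu (deep − shallow).
Δρ/ρ₀ = −αΔT + βΔS = 7.59 × 10⁻⁴ + 1.4013 × 10⁻³ = 2.1603 × 10⁻³, so Δρ ≈ 2.212 kg m⁻³.
N² = (g/ρ₀)·Δρ/Δz = g·(Δρ/ρ₀)/Δz = 9.8 × 2.1603 × 10⁻³ / 33 = 6.4154 × 10⁻⁴ s⁻².
N = √(6.4154 × 10⁻⁴) = 0.025329 rad s⁻¹ → T = 2π/N = 248.06 s = 4.1343 min ≈ 4.13 min.

4.13 min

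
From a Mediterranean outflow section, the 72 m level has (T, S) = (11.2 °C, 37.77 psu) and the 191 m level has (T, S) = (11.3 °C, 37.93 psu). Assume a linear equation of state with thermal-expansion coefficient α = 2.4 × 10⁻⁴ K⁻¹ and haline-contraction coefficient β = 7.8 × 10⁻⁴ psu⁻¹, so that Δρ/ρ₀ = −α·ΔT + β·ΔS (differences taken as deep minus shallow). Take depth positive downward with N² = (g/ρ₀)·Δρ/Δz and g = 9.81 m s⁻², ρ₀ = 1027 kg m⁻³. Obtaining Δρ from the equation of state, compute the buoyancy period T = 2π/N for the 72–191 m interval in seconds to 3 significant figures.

ΔT = +0.1 K, ΔS = +0.16 psu (deep − shallow).
Δρ/ρ₀ = −αΔT + βΔS = -2.40 × 10⁻⁵ + 1.248 × 10⁻⁴ = 1.008 × 10⁻⁴, so Δρ ≈ 0.1035 kg m⁻³.
N² = (g/ρ₀)·Δρ/Δz = g·(Δρ/ρ₀)/Δz = 9.81 × 1.008 × 10⁻⁴ / 119 = 8.3096 × 10⁻⁶ s⁻².
N = √(8.3096 × 10⁻⁶) = 2.8826 × 10⁻³ rad s⁻¹ → T = 2π/N = 2.1797 × 10³ s ≈ 2.18 × 10³ s.

2.18 × 10³ s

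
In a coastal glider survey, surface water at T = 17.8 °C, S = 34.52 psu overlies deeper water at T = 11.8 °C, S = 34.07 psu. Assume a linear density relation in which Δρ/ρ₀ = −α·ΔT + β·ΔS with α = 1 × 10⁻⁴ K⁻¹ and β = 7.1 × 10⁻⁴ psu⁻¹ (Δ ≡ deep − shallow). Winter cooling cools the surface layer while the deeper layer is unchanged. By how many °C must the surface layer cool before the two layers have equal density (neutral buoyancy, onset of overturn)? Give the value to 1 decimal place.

2.8 °C

Neutral buoyancy requires Δρ = 0, i.e. −α(T_deep − T_surf′) + β(S_deep − S_surf) = 0.
T_surf′ = T_deep − (β/α)·ΔS = 11.8 − (7.1 × 10⁻⁴/1 × 10⁻⁴)·(-0.45) = 14.995 °C.
Cooling required: 17.8 − (14.995) = 2.805 °C.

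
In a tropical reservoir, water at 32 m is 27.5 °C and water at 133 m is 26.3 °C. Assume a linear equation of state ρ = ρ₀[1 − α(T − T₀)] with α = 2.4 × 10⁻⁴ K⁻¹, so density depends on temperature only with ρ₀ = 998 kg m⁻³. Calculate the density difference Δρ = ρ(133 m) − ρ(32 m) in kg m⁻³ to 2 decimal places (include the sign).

ΔT = -1.2 K, Δρ/ρ₀ = −αΔT = 2.88 × 10⁻⁴.
Δρ = 998 × (2.88 × 10⁻⁴) = +0.29 kg m⁻³.
Positive Δρ: denser below, stable.

+0.29 kg m⁻³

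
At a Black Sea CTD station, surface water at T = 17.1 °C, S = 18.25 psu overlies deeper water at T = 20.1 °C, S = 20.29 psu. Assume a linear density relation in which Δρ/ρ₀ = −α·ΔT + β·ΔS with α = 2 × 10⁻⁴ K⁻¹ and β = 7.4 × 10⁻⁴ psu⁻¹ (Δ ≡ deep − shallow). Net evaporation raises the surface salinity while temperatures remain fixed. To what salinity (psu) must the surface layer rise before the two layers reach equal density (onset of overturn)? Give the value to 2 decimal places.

19.48 psu

Neutral buoyancy requires −α(T_deep − T_surf) + β(S_deep − S_surf′) = 0.
S_surf′ = S_deep − (α/β)·ΔT = 20.29 − (2 × 10⁻⁴/7.4 × 10⁻⁴)·(+3.0) = 19.4792 psu.
Increase required: 19.4792 − 18.25 = 1.2292 psu.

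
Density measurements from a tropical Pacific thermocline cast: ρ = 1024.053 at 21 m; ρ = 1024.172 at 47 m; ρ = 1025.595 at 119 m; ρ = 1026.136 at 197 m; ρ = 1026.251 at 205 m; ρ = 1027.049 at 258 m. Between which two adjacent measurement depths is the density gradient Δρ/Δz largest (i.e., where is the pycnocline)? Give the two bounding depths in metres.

Compute the density gradient over each adjacent pair:
  21–47 m: Δρ/Δz = 0.119/26 = 4.6 × 10⁻³ kg m⁻⁴
  47–119 m: Δρ/Δz = 1.423/72 = 0.020 kg m⁻⁴
  119–197 m: Δρ/Δz = 0.541/78 = 6.9 × 10⁻³ kg m⁻⁴
  197–205 m: Δρ/Δz = 0.115/8 = 0.014 kg m⁻⁴
  205–258 m: Δρ/Δz = 0.798/53 = 0.015 kg m⁻⁴
The largest gradient is in the 47–119 m interval — the pycnocline.

47–119 m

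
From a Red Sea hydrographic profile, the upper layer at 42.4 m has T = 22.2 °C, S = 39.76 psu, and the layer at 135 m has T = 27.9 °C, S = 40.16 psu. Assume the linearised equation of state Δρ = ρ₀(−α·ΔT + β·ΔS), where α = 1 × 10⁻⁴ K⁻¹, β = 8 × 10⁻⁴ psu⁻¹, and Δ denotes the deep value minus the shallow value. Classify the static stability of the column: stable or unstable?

unstable

ΔT = 27.9 − 22.2 = +5.7 K and ΔS = 40.16 − 39.76 = +0.40 psu (deep − shallow).
−αΔT = -5.70 × 10⁻⁴; βΔS = 3.20 × 10⁻⁴; sum Δρ/ρ₀ = -2.50 × 10⁻⁴.
Δρ/ρ₀ < 0, so Δρ < 0: deeper water is lighter → statically unstable; the column would overturn.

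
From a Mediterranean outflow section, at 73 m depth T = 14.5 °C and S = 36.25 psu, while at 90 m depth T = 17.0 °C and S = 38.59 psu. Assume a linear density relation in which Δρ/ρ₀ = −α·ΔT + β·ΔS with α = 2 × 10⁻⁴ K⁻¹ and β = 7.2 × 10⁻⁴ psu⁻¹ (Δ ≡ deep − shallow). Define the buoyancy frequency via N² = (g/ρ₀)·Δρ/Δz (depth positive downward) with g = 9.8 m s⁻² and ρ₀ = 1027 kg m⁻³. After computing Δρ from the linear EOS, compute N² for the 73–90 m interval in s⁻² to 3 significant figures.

ΔT = +2.5 K, ΔS = +2.34 psu (deep − shallow).
Δρ/ρ₀ = −αΔT + βΔS = -5.00 × 10⁻⁴ + 1.6848 × 10⁻³ = 1.1848 × 10⁻³, so Δρ ≈ 1.217 kg m⁻³.
N² = (g/ρ₀)·Δρ/Δz = g·(Δρ/ρ₀)/Δz = 9.8 × 1.1848 × 10⁻³ / 17 = 6.8300 × 10⁻⁴ s⁻² ≈ 6.83 × 10⁻⁴ s⁻².

6.83 × 10⁻⁴ s⁻²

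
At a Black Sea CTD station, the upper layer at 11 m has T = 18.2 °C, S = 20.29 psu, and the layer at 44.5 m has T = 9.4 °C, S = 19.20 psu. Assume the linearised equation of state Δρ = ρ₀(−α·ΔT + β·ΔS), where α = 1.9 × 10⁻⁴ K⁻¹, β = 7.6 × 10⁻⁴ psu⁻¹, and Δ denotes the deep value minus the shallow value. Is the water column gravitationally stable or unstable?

stable

ΔT = 9.4 − 18.2 = -8.8 K and ΔS = 19.20 − 20.29 = -1.09 psu (deep − shallow).
−αΔT = 1.672 × 10⁻³; βΔS = -8.284 × 10⁻⁴; sum Δρ/ρ₀ = 8.436 × 10⁻⁴.
Δρ/ρ₀ > 0, so Δρ > 0: deeper water is denser → statically stable.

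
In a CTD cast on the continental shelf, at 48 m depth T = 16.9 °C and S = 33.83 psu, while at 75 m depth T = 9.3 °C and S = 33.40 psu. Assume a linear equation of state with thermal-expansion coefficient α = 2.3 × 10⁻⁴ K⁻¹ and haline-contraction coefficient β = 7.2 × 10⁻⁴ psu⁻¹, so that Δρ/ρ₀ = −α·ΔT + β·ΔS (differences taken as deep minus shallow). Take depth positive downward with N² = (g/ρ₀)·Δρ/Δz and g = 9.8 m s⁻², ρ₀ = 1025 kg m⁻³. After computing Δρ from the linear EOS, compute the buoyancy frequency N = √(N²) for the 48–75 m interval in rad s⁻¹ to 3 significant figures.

0.0228 rad s⁻¹

ΔT = -7.6 K, ΔS = -0.43 psu (deep − shallow).
Δρ/ρ₀ = −αΔT + βΔS = 1.748 × 10⁻³ − 3.096 × 10⁻⁴ = 1.4384 × 10⁻³, so Δρ ≈ 1.474 kg m⁻³.
N² = (g/ρ₀)·Δρ/Δz = g·(Δρ/ρ₀)/Δz = 9.8 × 1.4384 × 10⁻³ / 27 = 5.2209 × 10⁻⁴ s⁻².
N = √(5.2209 × 10⁻⁴) = 0.022849 rad s⁻¹ ≈ 0.0228 rad s⁻¹.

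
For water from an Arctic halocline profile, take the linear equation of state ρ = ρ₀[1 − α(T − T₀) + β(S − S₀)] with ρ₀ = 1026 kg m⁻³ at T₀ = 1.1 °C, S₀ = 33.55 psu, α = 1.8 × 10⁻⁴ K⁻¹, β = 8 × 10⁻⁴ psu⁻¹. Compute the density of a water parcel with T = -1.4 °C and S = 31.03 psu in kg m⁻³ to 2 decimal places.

1024.39 kg m⁻³

T − T₀ = -2.5 K, S − S₀ = -2.52 psu.
Bracket = 1 − α·(-2.5) + β·(-2.52) = 1 + (-1.566 × 10⁻³) = 0.9984340.
ρ = 1026 × 0.9984340 = 1024.39 kg m⁻³.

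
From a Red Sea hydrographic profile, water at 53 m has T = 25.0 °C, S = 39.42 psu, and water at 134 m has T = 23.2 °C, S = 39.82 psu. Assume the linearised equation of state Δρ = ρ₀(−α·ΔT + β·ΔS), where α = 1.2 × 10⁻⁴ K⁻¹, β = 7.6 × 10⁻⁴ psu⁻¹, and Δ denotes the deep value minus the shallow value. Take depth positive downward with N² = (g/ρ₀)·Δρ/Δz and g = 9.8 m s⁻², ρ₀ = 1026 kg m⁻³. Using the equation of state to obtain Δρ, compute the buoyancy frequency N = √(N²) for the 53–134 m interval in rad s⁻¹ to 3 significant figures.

7.93 × 10⁻³ rad s⁻¹

ΔT = -1.8 K, ΔS = +0.40 psu (deep − shallow).
Δρ/ρ₀ = −αΔT + βΔS = 2.16 × 10⁻⁴ + 3.04 × 10⁻⁴ = 5.20 × 10⁻⁴, so Δρ ≈ 0.5335 kg m⁻³.
N² = (g/ρ₀)·Δρ/Δz = g·(Δρ/ρ₀)/Δz = 9.8 × 5.20 × 10⁻⁴ / 81 = 6.2914 × 10⁻⁵ s⁻².
N = √(6.2914 × 10⁻⁵) = 7.9318 × 10⁻³ rad s⁻¹ ≈ 7.93 × 10⁻³ rad s⁻¹.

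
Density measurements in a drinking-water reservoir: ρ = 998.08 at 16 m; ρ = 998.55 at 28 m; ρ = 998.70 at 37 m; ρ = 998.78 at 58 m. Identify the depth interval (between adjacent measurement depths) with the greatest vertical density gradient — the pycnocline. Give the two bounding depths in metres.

16–28 m

Compute the density gradient over each adjacent pair:
  16–28 m: Δρ/Δz = 0.47/12 = 0.039 kg m⁻⁴
  28–37 m: Δρ/Δz = 0.15/9 = 0.017 kg m⁻⁴
  37–58 m: Δρ/Δz = 0.08/21 = 3.8 × 10⁻³ kg m⁻⁴
The largest gradient is in the 16–28 m interval — the pycnocline.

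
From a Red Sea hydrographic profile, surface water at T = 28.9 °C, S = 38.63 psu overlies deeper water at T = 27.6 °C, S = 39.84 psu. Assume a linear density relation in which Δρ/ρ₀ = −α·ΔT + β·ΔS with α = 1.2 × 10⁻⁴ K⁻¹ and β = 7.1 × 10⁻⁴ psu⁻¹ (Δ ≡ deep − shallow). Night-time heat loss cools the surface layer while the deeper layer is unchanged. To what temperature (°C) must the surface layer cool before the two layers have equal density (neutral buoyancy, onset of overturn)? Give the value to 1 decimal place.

Neutral buoyancy requires Δρ = 0, i.e. −α(T_deep − T_surf′) + β(S_deep − S_surf) = 0.
T_surf′ = T_deep − (β/α)·ΔS = 27.6 − (7.1 × 10⁻⁴/1.2 × 10⁻⁴)·(+1.21) = 20.441 °C.
Cooling required: 28.9 − (20.441) = 8.459 °C.

20.4 °C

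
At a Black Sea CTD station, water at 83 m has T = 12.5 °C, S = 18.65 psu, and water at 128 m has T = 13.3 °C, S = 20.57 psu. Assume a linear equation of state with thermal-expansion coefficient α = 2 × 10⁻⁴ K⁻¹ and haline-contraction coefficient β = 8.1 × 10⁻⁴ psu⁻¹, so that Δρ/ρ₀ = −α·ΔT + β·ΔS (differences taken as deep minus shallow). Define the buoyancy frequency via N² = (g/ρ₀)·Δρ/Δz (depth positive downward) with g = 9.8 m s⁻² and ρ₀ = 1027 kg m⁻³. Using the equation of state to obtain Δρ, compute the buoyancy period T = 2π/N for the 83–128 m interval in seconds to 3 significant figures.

360 s

ΔT = +0.8 K, ΔS = +1.92 psu (deep − shallow).
Δρ/ρ₀ = −αΔT + βΔS = -1.60 × 10⁻⁴ + 1.5552 × 10⁻³ = 1.3952 × 10⁻³, so Δρ ≈ 1.433 kg m⁻³.
N² = (g/ρ₀)·Δρ/Δz = g·(Δρ/ρ₀)/Δz = 9.8 × 1.3952 × 10⁻³ / 45 = 3.0384 × 10⁻⁴ s⁻².
N = √(3.0384 × 10⁻⁴) = 0.017431 rad s⁻¹ → T = 2π/N = 360.46 s ≈ 360 s.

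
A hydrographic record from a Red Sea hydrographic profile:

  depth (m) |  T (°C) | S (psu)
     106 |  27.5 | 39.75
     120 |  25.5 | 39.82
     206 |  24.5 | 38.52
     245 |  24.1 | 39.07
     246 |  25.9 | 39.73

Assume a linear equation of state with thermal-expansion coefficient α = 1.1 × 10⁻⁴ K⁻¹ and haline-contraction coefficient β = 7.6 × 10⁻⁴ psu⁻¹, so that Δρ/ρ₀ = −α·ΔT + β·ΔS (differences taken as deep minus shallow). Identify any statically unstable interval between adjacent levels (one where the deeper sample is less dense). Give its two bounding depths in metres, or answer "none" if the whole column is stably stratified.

120–206 m

Evaluate Δρ/ρ₀ = −αΔT + βΔS across each adjacent pair:
  106–120 m: −αΔT+βΔS = −(1.1 × 10⁻⁴)(-2.0)+(7.6 × 10⁻⁴)(+0.07) = 2.7 × 10⁻⁴ → stable
  120–206 m: −αΔT+βΔS = −(1.1 × 10⁻⁴)(-1.0)+(7.6 × 10⁻⁴)(-1.30) = -8.8 × 10⁻⁴ → UNSTABLE
  206–245 m: −αΔT+βΔS = −(1.1 × 10⁻⁴)(-0.4)+(7.6 × 10⁻⁴)(+0.55) = 4.6 × 10⁻⁴ → stable
  245–246 m: −αΔT+βΔS = −(1.1 × 10⁻⁴)(+1.8)+(7.6 × 10⁻⁴)(+0.66) = 3.0 × 10⁻⁴ → stable
The 120–206 m interval has Δρ < 0: lighter water underlies denser water.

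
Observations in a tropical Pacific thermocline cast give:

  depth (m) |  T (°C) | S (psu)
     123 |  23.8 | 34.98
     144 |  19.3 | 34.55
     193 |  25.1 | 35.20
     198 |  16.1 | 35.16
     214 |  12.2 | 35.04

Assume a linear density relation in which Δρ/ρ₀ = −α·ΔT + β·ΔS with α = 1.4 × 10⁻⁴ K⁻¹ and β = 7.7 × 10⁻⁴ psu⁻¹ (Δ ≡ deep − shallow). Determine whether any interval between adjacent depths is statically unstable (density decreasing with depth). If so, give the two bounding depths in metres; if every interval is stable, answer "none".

Evaluate Δρ/ρ₀ = −αΔT + βΔS across each adjacent pair:
  123–144 m: −αΔT+βΔS = −(1.4 × 10⁻⁴)(-4.5)+(7.7 × 10⁻⁴)(-0.43) = 3.0 × 10⁻⁴ → stable
  144–193 m: −αΔT+βΔS = −(1.4 × 10⁻⁴)(+5.8)+(7.7 × 10⁻⁴)(+0.65) = -3.1 × 10⁻⁴ → UNSTABLE
  193–198 m: −αΔT+βΔS = −(1.4 × 10⁻⁴)(-9.0)+(7.7 × 10⁻⁴)(-0.04) = 1.2 × 10⁻³ → stable
  198–214 m: −αΔT+βΔS = −(1.4 × 10⁻⁴)(-3.9)+(7.7 × 10⁻⁴)(-0.12) = 4.5 × 10⁻⁴ → stable
The 144–193 m interval has Δρ < 0: lighter water underlies denser water.

144–193 m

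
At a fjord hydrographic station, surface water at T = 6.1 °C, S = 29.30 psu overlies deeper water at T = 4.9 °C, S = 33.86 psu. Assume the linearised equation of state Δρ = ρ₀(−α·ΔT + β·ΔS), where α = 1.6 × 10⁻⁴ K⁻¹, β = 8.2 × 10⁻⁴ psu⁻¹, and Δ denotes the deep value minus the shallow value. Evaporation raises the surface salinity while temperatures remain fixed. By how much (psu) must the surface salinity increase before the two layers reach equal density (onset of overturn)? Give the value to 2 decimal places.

Neutral buoyancy requires −α(T_deep − T_surf) + β(S_deep − S_surf′) = 0.
S_surf′ = S_deep − (α/β)·ΔT = 33.86 − (1.6 × 10⁻⁴/8.2 × 10⁻⁴)·(-1.2) = 34.0941 psu.
Increase required: 34.0941 − 29.30 = 4.7941 psu.

4.79 psu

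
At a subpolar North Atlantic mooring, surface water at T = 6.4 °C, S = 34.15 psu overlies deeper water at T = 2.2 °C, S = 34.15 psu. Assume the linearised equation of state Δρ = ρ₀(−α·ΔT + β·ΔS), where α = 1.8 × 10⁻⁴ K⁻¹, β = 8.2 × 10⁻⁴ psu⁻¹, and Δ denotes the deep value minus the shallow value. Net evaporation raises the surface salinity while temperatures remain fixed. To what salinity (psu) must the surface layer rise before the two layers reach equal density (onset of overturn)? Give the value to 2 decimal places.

35.07 psu

Neutral buoyancy requires −α(T_deep − T_surf) + β(S_deep − S_surf′) = 0.
S_surf′ = S_deep − (α/β)·ΔT = 34.15 − (1.8 × 10⁻⁴/8.2 × 10⁻⁴)·(-4.2) = 35.0720 psu.
Increase required: 35.0720 − 34.15 = 0.9220 psu.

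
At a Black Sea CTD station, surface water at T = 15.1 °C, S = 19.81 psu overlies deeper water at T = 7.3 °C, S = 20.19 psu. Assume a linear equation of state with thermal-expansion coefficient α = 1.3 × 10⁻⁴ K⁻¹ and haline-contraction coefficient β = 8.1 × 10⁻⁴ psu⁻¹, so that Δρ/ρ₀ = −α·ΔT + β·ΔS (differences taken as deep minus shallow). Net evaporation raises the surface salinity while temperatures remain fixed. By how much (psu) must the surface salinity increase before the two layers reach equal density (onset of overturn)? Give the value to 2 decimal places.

Neutral buoyancy requires −α(T_deep − T_surf) + β(S_deep − S_surf′) = 0.
S_surf′ = S_deep − (α/β)·ΔT = 20.19 − (1.3 × 10⁻⁴/8.1 × 10⁻⁴)·(-7.8) = 21.4419 psu.
Increase required: 21.4419 − 19.81 = 1.6319 psu.

1.63 psu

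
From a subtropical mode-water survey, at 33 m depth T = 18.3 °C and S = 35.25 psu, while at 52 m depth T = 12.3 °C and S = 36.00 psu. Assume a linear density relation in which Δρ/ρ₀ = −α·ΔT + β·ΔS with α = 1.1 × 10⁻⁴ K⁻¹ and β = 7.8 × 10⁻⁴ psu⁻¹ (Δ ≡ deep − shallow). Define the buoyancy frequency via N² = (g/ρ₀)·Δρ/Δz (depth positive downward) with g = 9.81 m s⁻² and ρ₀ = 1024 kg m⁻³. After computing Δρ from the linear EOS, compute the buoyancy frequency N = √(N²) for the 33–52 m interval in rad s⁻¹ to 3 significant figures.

ΔT = -6.0 K, ΔS = +0.75 psu (deep − shallow).
Δρ/ρ₀ = −αΔT + βΔS = 6.60 × 10⁻⁴ + 5.85 × 10⁻⁴ = 1.245 × 10⁻³, so Δρ ≈ 1.275 kg m⁻³.
N² = (g/ρ₀)·Δρ/Δz = g·(Δρ/ρ₀)/Δz = 9.81 × 1.245 × 10⁻³ / 19 = 6.4281 × 10⁻⁴ s⁻².
N = √(6.4281 × 10⁻⁴) = 0.025354 rad s⁻¹ ≈ 0.0254 rad s⁻¹.

0.0254 rad s⁻¹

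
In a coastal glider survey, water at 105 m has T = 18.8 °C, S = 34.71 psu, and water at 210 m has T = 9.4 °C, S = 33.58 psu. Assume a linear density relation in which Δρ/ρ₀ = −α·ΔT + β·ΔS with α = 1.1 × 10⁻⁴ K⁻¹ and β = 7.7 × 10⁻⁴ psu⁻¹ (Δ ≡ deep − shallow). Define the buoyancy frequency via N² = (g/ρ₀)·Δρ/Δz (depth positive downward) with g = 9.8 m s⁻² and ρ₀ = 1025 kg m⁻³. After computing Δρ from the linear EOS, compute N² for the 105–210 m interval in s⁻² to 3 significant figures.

1.53 × 10⁻⁵ s⁻²

ΔT = -9.4 K, ΔS = -1.13 psu (deep − shallow).
Δρ/ρ₀ = −αΔT + βΔS = 1.034 × 10⁻³ − 8.701 × 10⁻⁴ = 1.639 × 10⁻⁴, so Δρ ≈ 0.1680 kg m⁻³.
N² = (g/ρ₀)·Δρ/Δz = g·(Δρ/ρ₀)/Δz = 9.8 × 1.639 × 10⁻⁴ / 105 = 1.5297 × 10⁻⁵ s⁻² ≈ 1.53 × 10⁻⁵ s⁻².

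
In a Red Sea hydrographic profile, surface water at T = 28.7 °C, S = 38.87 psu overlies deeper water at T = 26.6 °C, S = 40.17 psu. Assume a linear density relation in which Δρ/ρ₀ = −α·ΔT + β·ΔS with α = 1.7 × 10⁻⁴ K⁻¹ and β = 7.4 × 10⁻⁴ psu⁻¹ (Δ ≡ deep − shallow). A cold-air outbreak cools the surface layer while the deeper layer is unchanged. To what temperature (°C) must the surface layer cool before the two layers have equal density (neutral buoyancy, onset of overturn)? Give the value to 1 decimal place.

20.9 °C

Neutral buoyancy requires Δρ = 0, i.e. −α(T_deep − T_surf′) + β(S_deep − S_surf) = 0.
T_surf′ = T_deep − (β/α)·ΔS = 26.6 − (7.4 × 10⁻⁴/1.7 × 10⁻⁴)·(+1.30) = 20.941 °C.
Cooling required: 28.7 − (20.941) = 7.759 °C.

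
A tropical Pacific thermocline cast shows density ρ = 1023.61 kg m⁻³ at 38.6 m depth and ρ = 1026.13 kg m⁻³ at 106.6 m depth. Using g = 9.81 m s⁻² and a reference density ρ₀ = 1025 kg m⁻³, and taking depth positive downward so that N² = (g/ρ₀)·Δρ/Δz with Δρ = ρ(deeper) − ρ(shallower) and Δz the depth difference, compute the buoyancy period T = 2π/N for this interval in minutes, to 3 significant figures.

Δρ = 1026.13 − 1023.61 = 2.52 kg m⁻³ over Δz = 106.6 − 38.6 = 68 m.
N² = (9.81/1025) × (2.52/68) = 3.5468 × 10⁻⁴ s⁻².
N = √(3.5468 × 10⁻⁴) = 0.018833 rad s⁻¹, so T = 2π/N = 333.63 s = 5.5605 min ≈ 5.56 min.
A positive N² confirms static stability across the interval.

5.56 min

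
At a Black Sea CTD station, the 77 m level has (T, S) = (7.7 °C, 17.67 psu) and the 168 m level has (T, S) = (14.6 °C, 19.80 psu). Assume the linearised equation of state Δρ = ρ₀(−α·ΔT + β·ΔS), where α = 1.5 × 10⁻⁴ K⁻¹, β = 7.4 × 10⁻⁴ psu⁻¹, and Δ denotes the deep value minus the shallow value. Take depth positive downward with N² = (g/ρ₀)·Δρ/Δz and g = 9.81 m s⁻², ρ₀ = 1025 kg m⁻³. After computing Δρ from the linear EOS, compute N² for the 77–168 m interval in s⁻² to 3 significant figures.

ΔT = +6.9 K, ΔS = +2.13 psu (deep − shallow).
Δρ/ρ₀ = −αΔT + βΔS = -1.035 × 10⁻³ + 1.5762 × 10⁻³ = 5.412 × 10⁻⁴, so Δρ ≈ 0.5547 kg m⁻³.
N² = (g/ρ₀)·Δρ/Δz = g·(Δρ/ρ₀)/Δz = 9.81 × 5.412 × 10⁻⁴ / 91 = 5.8343 × 10⁻⁵ s⁻² ≈ 5.83 × 10⁻⁵ s⁻².

5.83 × 10⁻⁵ s⁻²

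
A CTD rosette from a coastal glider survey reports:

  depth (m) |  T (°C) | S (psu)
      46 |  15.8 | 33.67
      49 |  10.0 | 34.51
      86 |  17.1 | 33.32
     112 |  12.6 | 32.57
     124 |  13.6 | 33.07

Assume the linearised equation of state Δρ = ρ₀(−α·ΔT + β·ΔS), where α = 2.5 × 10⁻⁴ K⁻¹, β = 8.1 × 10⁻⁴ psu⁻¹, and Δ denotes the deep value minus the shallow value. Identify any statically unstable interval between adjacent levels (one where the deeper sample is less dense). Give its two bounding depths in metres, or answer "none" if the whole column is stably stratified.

Evaluate Δρ/ρ₀ = −αΔT + βΔS across each adjacent pair:
  46–49 m: −αΔT+βΔS = −(2.5 × 10⁻⁴)(-5.8)+(8.1 × 10⁻⁴)(+0.84) = 2.1 × 10⁻³ → stable
  49–86 m: −αΔT+βΔS = −(2.5 × 10⁻⁴)(+7.1)+(8.1 × 10⁻⁴)(-1.19) = -2.7 × 10⁻³ → UNSTABLE
  86–112 m: −αΔT+βΔS = −(2.5 × 10⁻⁴)(-4.5)+(8.1 × 10⁻⁴)(-0.75) = 5.2 × 10⁻⁴ → stable
  112–124 m: −αΔT+βΔS = −(2.5 × 10⁻⁴)(+1.0)+(8.1 × 10⁻⁴)(+0.50) = 1.5 × 10⁻⁴ → stable
The 49–86 m interval has Δρ < 0: lighter water underlies denser water.

49–86 m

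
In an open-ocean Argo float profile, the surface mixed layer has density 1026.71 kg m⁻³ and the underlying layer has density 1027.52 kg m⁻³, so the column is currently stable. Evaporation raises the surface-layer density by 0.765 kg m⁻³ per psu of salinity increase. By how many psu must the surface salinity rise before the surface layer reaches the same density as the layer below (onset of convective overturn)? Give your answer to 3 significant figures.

1.06 psu

Density deficit of the surface layer: 1027.52 − 1026.71 = 0.81 kg m⁻³.
Required change = 0.81 / 0.765 = 1.06 psu.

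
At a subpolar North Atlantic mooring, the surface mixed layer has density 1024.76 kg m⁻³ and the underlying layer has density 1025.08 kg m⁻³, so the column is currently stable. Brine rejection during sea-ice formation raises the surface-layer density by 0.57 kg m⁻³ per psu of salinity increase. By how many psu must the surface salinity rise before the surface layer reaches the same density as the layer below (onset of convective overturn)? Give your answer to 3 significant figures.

0.561 psu

Density deficit of the surface layer: 1025.08 − 1024.76 = 0.32 kg m⁻³.
Required change = 0.32 / 0.57 = 0.561 psu.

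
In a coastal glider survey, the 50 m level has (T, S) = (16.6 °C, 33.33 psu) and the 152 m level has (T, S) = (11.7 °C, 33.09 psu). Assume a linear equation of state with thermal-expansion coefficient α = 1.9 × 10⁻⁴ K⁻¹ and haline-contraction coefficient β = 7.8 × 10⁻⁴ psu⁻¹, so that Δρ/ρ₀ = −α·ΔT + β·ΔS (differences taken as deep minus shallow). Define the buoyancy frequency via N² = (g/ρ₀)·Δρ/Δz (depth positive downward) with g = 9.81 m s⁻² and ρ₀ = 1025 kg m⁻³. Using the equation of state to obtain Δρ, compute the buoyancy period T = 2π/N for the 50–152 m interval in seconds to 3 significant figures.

743 s

ΔT = -4.9 K, ΔS = -0.24 psu (deep − shallow).
Δρ/ρ₀ = −αΔT + βΔS = 9.31 × 10⁻⁴ − 1.872 × 10⁻⁴ = 7.438 × 10⁻⁴, so Δρ ≈ 0.7624 kg m⁻³.
N² = (g/ρ₀)·Δρ/Δz = g·(Δρ/ρ₀)/Δz = 9.81 × 7.438 × 10⁻⁴ / 102 = 7.1536 × 10⁻⁵ s⁻².
N = √(7.1536 × 10⁻⁵) = 8.4579 × 10⁻³ rad s⁻¹ → T = 2π/N = 742.88 s ≈ 743 s.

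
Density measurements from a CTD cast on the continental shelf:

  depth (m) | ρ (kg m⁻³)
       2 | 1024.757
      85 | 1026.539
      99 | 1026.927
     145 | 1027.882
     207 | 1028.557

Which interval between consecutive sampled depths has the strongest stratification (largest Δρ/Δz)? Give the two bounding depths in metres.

Compute the density gradient over each adjacent pair:
  2–85 m: Δρ/Δz = 1.782/83 = 0.021 kg m⁻⁴
  85–99 m: Δρ/Δz = 0.388/14 = 0.028 kg m⁻⁴
  99–145 m: Δρ/Δz = 0.955/46 = 0.021 kg m⁻⁴
  145–207 m: Δρ/Δz = 0.675/62 = 0.011 kg m⁻⁴
The largest gradient is in the 85–99 m interval — the pycnocline.

85–99 m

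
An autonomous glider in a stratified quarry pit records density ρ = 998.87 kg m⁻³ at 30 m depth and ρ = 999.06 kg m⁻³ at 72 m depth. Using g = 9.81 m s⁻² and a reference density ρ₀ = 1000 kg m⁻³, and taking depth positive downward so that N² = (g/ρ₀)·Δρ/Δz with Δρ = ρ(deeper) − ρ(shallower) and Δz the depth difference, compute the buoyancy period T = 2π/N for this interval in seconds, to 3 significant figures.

943 s

Δρ = 999.06 − 998.87 = 0.19 kg m⁻³ over Δz = 72 − 30 = 42 m.
N² = (9.81/1000) × (0.19/42) = 4.4379 × 10⁻⁵ s⁻².
N = √(4.4379 × 10⁻⁵) = 6.6618 × 10⁻³ rad s⁻¹, so T = 2π/N = 943.17 s ≈ 943 s.
A positive N² confirms static stability across the interval.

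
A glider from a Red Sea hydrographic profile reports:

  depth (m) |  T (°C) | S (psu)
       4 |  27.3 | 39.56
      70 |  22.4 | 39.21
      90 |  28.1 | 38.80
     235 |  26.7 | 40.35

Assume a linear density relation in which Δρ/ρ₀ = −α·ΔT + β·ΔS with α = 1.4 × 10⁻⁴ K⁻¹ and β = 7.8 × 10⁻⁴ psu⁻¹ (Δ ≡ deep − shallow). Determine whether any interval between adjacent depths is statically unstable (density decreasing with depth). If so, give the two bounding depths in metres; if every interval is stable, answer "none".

Evaluate Δρ/ρ₀ = −αΔT + βΔS across each adjacent pair:
  4–70 m: −αΔT+βΔS = −(1.4 × 10⁻⁴)(-4.9)+(7.8 × 10⁻⁴)(-0.35) = 4.1 × 10⁻⁴ → stable
  70–90 m: −αΔT+βΔS = −(1.4 × 10⁻⁴)(+5.7)+(7.8 × 10⁻⁴)(-0.41) = -1.1 × 10⁻³ → UNSTABLE
  90–235 m: −αΔT+βΔS = −(1.4 × 10⁻⁴)(-1.4)+(7.8 × 10⁻⁴)(+1.55) = 1.4 × 10⁻³ → stable
The 70–90 m interval has Δρ < 0: lighter water underlies denser water.

70–90 m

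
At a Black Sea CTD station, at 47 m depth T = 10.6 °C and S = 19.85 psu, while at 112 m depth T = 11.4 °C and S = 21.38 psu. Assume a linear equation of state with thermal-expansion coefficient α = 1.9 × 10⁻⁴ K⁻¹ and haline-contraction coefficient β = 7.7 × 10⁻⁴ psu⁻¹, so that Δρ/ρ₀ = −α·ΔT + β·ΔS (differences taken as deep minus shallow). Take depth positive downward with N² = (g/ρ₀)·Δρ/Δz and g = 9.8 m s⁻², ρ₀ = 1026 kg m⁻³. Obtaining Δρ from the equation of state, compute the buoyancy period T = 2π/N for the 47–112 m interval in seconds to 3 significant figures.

505 s

ΔT = +0.8 K, ΔS = +1.53 psu (deep − shallow).
Δρ/ρ₀ = −αΔT + βΔS = -1.52 × 10⁻⁴ + 1.1781 × 10⁻³ = 1.0261 × 10⁻³, so Δρ ≈ 1.053 kg m⁻³.
N² = (g/ρ₀)·Δρ/Δz = g·(Δρ/ρ₀)/Δz = 9.8 × 1.0261 × 10⁻³ / 65 = 1.5470 × 10⁻⁴ s⁻².
N = √(1.5470 × 10⁻⁴) = 0.012438 rad s⁻¹ → T = 2π/N = 505.16 s ≈ 505 s.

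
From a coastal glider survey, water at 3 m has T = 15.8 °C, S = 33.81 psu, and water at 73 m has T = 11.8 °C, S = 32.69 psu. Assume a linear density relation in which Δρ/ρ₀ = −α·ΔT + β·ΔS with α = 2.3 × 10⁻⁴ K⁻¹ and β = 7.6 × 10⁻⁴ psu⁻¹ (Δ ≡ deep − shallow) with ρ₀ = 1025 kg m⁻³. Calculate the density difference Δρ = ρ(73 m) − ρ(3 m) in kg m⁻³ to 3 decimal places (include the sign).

ΔT = -4.0 K, ΔS = -1.12 psu (deep − shallow).
Δρ/ρ₀ = −(2.3 × 10⁻⁴)(-4.0) + (7.6 × 10⁻⁴)(-1.12) = 6.88 × 10⁻⁵.
Δρ = 1025 × (6.88 × 10⁻⁵) = +0.071 kg m⁻³.
Positive Δρ: denser below, stable.

+0.071 kg m⁻³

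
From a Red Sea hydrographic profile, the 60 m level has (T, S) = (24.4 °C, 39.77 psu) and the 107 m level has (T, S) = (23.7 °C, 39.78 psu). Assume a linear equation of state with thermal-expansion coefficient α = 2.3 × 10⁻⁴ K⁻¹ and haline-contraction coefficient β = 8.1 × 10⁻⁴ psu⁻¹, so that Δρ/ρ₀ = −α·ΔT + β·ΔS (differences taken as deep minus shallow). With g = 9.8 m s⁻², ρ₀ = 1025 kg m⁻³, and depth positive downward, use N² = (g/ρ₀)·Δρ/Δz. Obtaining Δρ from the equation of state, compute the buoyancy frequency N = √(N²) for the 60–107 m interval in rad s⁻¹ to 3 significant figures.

5.94 × 10⁻³ rad s⁻¹

ΔT = -0.7 K, ΔS = +0.01 psu (deep − shallow).
Δρ/ρ₀ = −αΔT + βΔS = 1.61 × 10⁻⁴ + 8.10 × 10⁻⁶ = 1.691 × 10⁻⁴, so Δρ ≈ 0.1733 kg m⁻³.
N² = (g/ρ₀)·Δρ/Δz = g·(Δρ/ρ₀)/Δz = 9.8 × 1.691 × 10⁻⁴ / 47 = 3.5259 × 10⁻⁵ s⁻².
N = √(3.5259 × 10⁻⁵) = 5.9379 × 10⁻³ rad s⁻¹ ≈ 5.94 × 10⁻³ rad s⁻¹.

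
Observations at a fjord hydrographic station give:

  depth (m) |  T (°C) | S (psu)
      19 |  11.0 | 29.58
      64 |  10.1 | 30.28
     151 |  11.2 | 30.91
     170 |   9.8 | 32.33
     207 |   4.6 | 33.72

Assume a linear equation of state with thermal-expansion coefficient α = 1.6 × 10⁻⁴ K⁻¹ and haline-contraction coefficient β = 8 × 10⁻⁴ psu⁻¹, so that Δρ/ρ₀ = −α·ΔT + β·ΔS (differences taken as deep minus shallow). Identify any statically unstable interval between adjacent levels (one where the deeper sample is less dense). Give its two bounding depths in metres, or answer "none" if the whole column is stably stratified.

none

Evaluate Δρ/ρ₀ = −αΔT + βΔS across each adjacent pair:
  19–64 m: −αΔT+βΔS = −(1.6 × 10⁻⁴)(-0.9)+(8 × 10⁻⁴)(+0.70) = 7.0 × 10⁻⁴ → stable
  64–151 m: −αΔT+βΔS = −(1.6 × 10⁻⁴)(+1.1)+(8 × 10⁻⁴)(+0.63) = 3.3 × 10⁻⁴ → stable
  151–170 m: −αΔT+βΔS = −(1.6 × 10⁻⁴)(-1.4)+(8 × 10⁻⁴)(+1.42) = 1.4 × 10⁻³ → stable
  170–207 m: −αΔT+βΔS = −(1.6 × 10⁻⁴)(-5.2)+(8 × 10⁻⁴)(+1.39) = 1.9 × 10⁻³ → stable
Every interval has Δρ > 0: the column is stably stratified throughout.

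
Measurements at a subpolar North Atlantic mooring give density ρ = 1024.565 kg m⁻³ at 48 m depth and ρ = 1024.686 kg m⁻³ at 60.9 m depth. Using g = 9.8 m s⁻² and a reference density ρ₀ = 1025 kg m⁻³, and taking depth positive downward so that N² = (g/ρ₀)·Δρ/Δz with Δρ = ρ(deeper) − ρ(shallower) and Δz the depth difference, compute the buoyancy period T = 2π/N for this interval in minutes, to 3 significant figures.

Δρ = 1024.686 − 1024.565 = 0.121 kg m⁻³ over Δz = 60.9 − 48 = 12.9 m.
N² = (9.8/1025) × (0.121/12.9) = 8.9680 × 10⁻⁵ s⁻².
N = √(8.9680 × 10⁻⁵) = 9.4700 × 10⁻³ rad s⁻¹, so T = 2π/N = 663.48 s = 11.058 min ≈ 11.1 min.

11.1 min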